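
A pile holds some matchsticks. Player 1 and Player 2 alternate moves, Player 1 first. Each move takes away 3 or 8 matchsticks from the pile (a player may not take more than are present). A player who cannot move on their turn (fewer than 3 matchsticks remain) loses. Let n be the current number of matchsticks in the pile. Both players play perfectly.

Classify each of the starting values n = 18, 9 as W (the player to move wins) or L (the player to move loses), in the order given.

18: L, 9: W

Use the standard recursion: the mover loses at a terminal position; elsewhere, the mover wins exactly when some move hands the opponent an L position.
n=0: no move → L
n=1: no move → L
n=2: no move → L
n=3: W (go to 0, an L position)
n=4: W (go to 1, an L position)
n=5: W (go to 2, an L position)
n=6: L (sole option 3(W) is W)
n=7: L (sole option 4(W) is W)
n=8: W (go to 0, an L position)
n=9: W (go to 6, an L position)
n=10: W (go to 7, an L position)
n=11: L (options 8(W), 3(W) are all W)
n=12: L (options 9(W), 4(W) are all W)
n=13: L (options 10(W), 5(W) are all W)
n=14: W (go to 11, an L position)
n=15: W (go to 12, an L position)
n=16: W (go to 13, an L position)
n=17: L (options 14(W), 9(W) are all W)
n=18: L (options 15(W), 10(W) are all W)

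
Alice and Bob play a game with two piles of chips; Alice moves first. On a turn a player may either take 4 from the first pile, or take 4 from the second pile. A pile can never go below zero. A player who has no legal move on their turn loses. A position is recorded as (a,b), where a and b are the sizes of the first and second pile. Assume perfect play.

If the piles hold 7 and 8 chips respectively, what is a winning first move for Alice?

Move to (3,8).

Work bottom-up. With no move the player to move loses. Otherwise the position is W if at least one move leads to an L position for the opponent, and L if every move leads to a W.
No move ever increases a pile, so every position that can arise here has a ≤ 7 and b ≤ 8; it is enough to label the cells with 0 ≤ a ≤ 7 and 0 ≤ b ≤ 8.
Every move lowers a or b (never raises either), so fill the grid row by row in increasing a, and left to right within a row: each cell's successors are then already labelled.
      b=0  b=1  b=2  b=3  b=4  b=5  b=6  b=7  b=8
a=0:    L    L    L    L    W    W    W    W    L
a=1:    L    L    L    L    W    W    W    W    L
a=2:    L    L    L    L    W    W    W    W    L
a=3:    L    L    L    L    W    W    W    W    L
a=4:    W    W    W    W    L    L    L    L    W
a=5:    W    W    W    W    L    L    L    L    W
a=6:    W    W    W    W    L    L    L    L    W
a=7:    W    W    W    W    L    L    L    L    W
Cells with no legal move (terminal, hence L): (0,0), (0,1), (0,2), (0,3), (1,0), (1,1), (1,2), (1,3), (2,0), (2,1), (2,2), (2,3), (3,0), (3,1), (3,2), (3,3).
The remaining L cells, each justified by listing all of its moves:
(0,8): only reaches (0,4)(W), which is W → L
(1,8): only reaches (1,4)(W), which is W → L
(2,8): only reaches (2,4)(W), which is W → L
(3,8): only reaches (3,4)(W), which is W → L
(4,4): only reaches (0,4)(W), (4,0)(W), all W → L
(4,5): only reaches (0,5)(W), (4,1)(W), all W → L
(4,6): only reaches (0,6)(W), (4,2)(W), all W → L
(4,7): only reaches (0,7)(W), (4,3)(W), all W → L
(5,4): only reaches (1,4)(W), (5,0)(W), all W → L
(5,5): only reaches (1,5)(W), (5,1)(W), all W → L
(5,6): only reaches (1,6)(W), (5,2)(W), all W → L
(5,7): only reaches (1,7)(W), (5,3)(W), all W → L
(6,4): only reaches (2,4)(W), (6,0)(W), all W → L
(6,5): only reaches (2,5)(W), (6,1)(W), all W → L
(6,6): only reaches (2,6)(W), (6,2)(W), all W → L
(6,7): only reaches (2,7)(W), (6,3)(W), all W → L
(7,4): only reaches (3,4)(W), (7,0)(W), all W → L
(7,5): only reaches (3,5)(W), (7,1)(W), all W → L
(7,6): only reaches (3,6)(W), (7,2)(W), all W → L
(7,7): only reaches (3,7)(W), (7,3)(W), all W → L
Every other cell has at least one move into one of the L cells above, so it is W.
From (7,8), the L positions reachable in one move are: (3,8), (7,4). Any move reaching one of these is winning.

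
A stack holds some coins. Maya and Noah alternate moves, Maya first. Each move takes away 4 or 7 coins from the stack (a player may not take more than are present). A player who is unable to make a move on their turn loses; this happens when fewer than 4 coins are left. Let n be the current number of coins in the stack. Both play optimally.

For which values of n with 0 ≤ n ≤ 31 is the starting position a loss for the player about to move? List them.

0, 1, 2, 3, 11, 12, 13, 14, 22, 23, 24, 25

Build the W/L table. Terminal = L. A non-terminal position is W if it has a move to some L; otherwise it is L.
n=0: no move → L
n=1: no move → L
n=2: no move → L
n=3: no move → L
n=4: →0(L), so W
n=5: →1(L), so W
n=6: →2(L), so W
n=7: →3(L), so W
n=8: →1(L), so W
n=9: →2(L), so W
n=10: →3(L), so W
n=11: →7(W), 4(W) — all W, so L
n=12: →8(W), 5(W) — all W, so L
n=13: →9(W), 6(W) — all W, so L
n=14: →10(W), 7(W) — all W, so L
n=15: →11(L), so W
n=16: →12(L), so W
n=17: →13(L), so W
n=18: →14(L), so W
n=19: →12(L), so W
n=20: →13(L), so W
n=21: →14(L), so W
n=22: →18(W), 15(W) — all W, so L
n=23: →19(W), 16(W) — all W, so L
n=24: →20(W), 17(W) — all W, so L
n=25: →21(W), 18(W) — all W, so L
n=26: →22(L), so W
n=27: →23(L), so W
n=28: →24(L), so W
n=29: →25(L), so W
n=30: →23(L), so W
n=31: →24(L), so W
The losing starting values of n are exactly the entries labelled L in this table (12 of them).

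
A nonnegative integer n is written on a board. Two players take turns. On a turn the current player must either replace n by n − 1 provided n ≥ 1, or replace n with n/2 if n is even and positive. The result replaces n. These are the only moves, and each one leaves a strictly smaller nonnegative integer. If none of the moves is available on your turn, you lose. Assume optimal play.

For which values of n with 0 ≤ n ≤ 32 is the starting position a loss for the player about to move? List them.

0, 2, 5, 7, 9, 11, 13, 15, 17, 19, 21, 23, 25, 27, 29, 31

Compute win/loss labels from the base case upward. A position with no move is L. Any other position is W if it can reach an L in one move, else L.
n=0: no move → L
n=1: W (go to 0, an L position)
n=2: L (sole option 1(W) is W)
n=3: W (go to 2, an L position)
n=4: W (go to 2, an L position)
n=5: L (sole option 4(W) is W)
n=6: W (go to 5, an L position)
n=7: L (sole option 6(W) is W)
n=8: W (go to 7, an L position)
n=9: L (sole option 8(W) is W)
n=10: W (go to 5, an L position)
n=11: L (sole option 10(W) is W)
n=12: W (go to 11, an L position)
n=13: L (sole option 12(W) is W)
n=14: W (go to 7, an L position)
n=15: L (sole option 14(W) is W)
n=16: W (go to 15, an L position)
n=17: L (sole option 16(W) is W)
n=18: W (go to 9, an L position)
n=19: L (sole option 18(W) is W)
n=20: W (go to 19, an L position)
n=21: L (sole option 20(W) is W)
n=22: W (go to 11, an L position)
n=23: L (sole option 22(W) is W)
n=24: W (go to 23, an L position)
n=25: L (sole option 24(W) is W)
n=26: W (go to 13, an L position)
n=27: L (sole option 26(W) is W)
n=28: W (go to 27, an L position)
n=29: L (sole option 28(W) is W)
n=30: W (go to 15, an L position)
n=31: L (sole option 30(W) is W)
n=32: W (go to 31, an L position)
The losing starting values of n are exactly the entries labelled L in this table (16 of them).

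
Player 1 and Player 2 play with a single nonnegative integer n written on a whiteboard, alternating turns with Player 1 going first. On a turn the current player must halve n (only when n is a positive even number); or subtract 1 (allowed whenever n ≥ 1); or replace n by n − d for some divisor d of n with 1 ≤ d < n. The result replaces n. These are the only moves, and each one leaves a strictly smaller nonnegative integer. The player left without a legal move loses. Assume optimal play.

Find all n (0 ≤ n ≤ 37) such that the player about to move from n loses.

0, 2, 5, 7, 9, 11, 13, 15, 17, 19, 21, 23, 25, 27, 29, 31, 33, 35, 37

Label each position W (a win for the player to move) or L (a loss). A position with no legal move is L; any other position is W exactly when some move reaches an L, and L when every move reaches a W.
n=0: no move → L
n=1: W (go to 0, an L position)
n=2: L (sole option 1(W) is W)
n=3: W (go to 2, an L position)
n=4: W (go to 2, an L position)
n=5: L (sole option 4(W) is W)
n=6: W (go to 5, an L position)
n=7: L (sole option 6(W) is W)
n=8: W (go to 7, an L position)
n=9: L (options 6(W), 8(W) are all W)
n=10: W (go to 5, an L position)
n=11: L (sole option 10(W) is W)
n=12: W (go to 9, an L position)
n=13: L (sole option 12(W) is W)
n=14: W (go to 7, an L position)
n=15: L (options 10(W), 12(W), 14(W) are all W)
n=16: W (go to 15, an L position)
n=17: L (sole option 16(W) is W)
n=18: W (go to 9, an L position)
n=19: L (sole option 18(W) is W)
n=20: W (go to 15, an L position)
n=21: L (options 14(W), 18(W), 20(W) are all W)
n=22: W (go to 11, an L position)
n=23: L (sole option 22(W) is W)
n=24: W (go to 21, an L position)
n=25: L (options 20(W), 24(W) are all W)
n=26: W (go to 13, an L position)
n=27: L (options 18(W), 24(W), 26(W) are all W)
n=28: W (go to 21, an L position)
n=29: L (sole option 28(W) is W)
n=30: W (go to 15, an L position)
n=31: L (sole option 30(W) is W)
n=32: W (go to 31, an L position)
n=33: L (options 22(W), 30(W), 32(W) are all W)
n=34: W (go to 17, an L position)
n=35: L (options 28(W), 30(W), 34(W) are all W)
n=36: W (go to 27, an L position)
n=37: L (sole option 36(W) is W)
Reading off the rows marked L gives the requested list; there are 19 such values of n.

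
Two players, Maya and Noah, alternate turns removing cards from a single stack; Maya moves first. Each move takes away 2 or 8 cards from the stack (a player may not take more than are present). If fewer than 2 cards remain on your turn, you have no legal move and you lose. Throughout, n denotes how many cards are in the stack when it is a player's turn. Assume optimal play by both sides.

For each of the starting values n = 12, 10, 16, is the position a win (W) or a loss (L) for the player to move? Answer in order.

Build the W/L table. Terminal = L. A non-terminal position is W if it has a move to some L; otherwise it is L.
n=0: no move → L
n=1: no move → L
n=2: W (go to 0, an L position)
n=3: W (go to 1, an L position)
n=4: L (sole option 2(W) is W)
n=5: L (sole option 3(W) is W)
n=6: W (go to 4, an L position)
n=7: W (go to 5, an L position)
n=8: W (go to 0, an L position)
n=9: W (go to 1, an L position)
n=10: L (options 8(W), 2(W) are all W)
n=11: L (options 9(W), 3(W) are all W)
n=12: W (go to 10, an L position)
n=13: W (go to 11, an L position)
n=14: L (options 12(W), 6(W) are all W)
n=15: L (options 13(W), 7(W) are all W)
n=16: W (go to 14, an L position)

12: W, 10: L, 16: W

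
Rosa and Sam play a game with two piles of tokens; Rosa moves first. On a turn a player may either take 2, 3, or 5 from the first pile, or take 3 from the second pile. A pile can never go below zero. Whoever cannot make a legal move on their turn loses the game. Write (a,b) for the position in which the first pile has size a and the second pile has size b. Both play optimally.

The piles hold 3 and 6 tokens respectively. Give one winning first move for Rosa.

Build the W/L table. Terminal = L. A non-terminal position is W if it has a move to some L; otherwise it is L.
No move ever increases a pile, so every position that can arise here has a ≤ 3 and b ≤ 6; it is enough to label the cells with 0 ≤ a ≤ 3 and 0 ≤ b ≤ 6.
Every move lowers a or b (never raises either), so fill the grid row by row in increasing a, and left to right within a row: each cell's successors are then already labelled.
      b=0  b=1  b=2  b=3  b=4  b=5  b=6
a=0:    L    L    L    W    W    W    L
a=1:    L    L    L    W    W    W    L
a=2:    W    W    W    L    L    L    W
a=3:    W    W    W    L    L    L    W
Cells with no legal move (terminal, hence L): (0,0), (0,1), (0,2), (1,0), (1,1), (1,2).
The remaining L cells, each justified by listing all of its moves:
(0,6): L (sole option (0,3)(W) is W)
(1,6): L (sole option (1,3)(W) is W)
(2,3): L (options (0,3)(W), (2,0)(W) are all W)
(2,4): L (options (0,4)(W), (2,1)(W) are all W)
(2,5): L (options (0,5)(W), (2,2)(W) are all W)
(3,3): L (options (1,3)(W), (0,3)(W), (3,0)(W) are all W)
(3,4): L (options (1,4)(W), (0,4)(W), (3,1)(W) are all W)
(3,5): L (options (1,5)(W), (0,5)(W), (3,2)(W) are all W)
Every other cell has at least one move into one of the L cells above, so it is W.
From (3,6), the L positions reachable in one move are: (1,6), (0,6), (3,3). Any move reaching one of these is winning.

Move to (1,6).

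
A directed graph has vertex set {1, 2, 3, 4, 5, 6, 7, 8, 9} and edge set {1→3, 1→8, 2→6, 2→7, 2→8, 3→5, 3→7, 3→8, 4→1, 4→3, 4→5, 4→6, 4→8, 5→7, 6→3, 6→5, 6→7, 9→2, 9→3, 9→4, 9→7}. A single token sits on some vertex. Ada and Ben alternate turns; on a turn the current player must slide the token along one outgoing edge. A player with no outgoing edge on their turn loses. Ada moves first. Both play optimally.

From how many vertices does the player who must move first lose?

Work bottom-up. With no move the player to move loses. Otherwise the position is W if at least one move leads to an L position for the opponent, and L if every move leads to a W.
Every edge goes from a vertex to one that appears earlier in the order 8, 7, 5, 3, 6, 2, 1, 4, 9, so processing vertices in that order labels each vertex after all of its successors.
8: no outgoing edge → L
7: no outgoing edge → L
5: reaches L-position 7 → W
3: reaches L-position 7 → W
6: reaches L-position 7 → W
2: reaches L-position 7 → W
1: reaches L-position 8 → W
4: reaches L-position 8 → W
9: reaches L-position 7 → W
The L vertices are 7, 8; that is 2 in all.

2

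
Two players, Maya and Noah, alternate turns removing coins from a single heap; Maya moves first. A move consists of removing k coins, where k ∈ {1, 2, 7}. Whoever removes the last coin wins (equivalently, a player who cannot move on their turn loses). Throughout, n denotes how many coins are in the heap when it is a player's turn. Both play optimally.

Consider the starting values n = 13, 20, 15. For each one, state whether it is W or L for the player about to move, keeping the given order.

Classify positions by backward induction: terminal positions (no move available) are L. From any other position, the mover wins iff some move reaches an L.
n=0: no move → L
n=1: →0(L), so W
n=2: →0(L), so W
n=3: →2(W), 1(W) — all W, so L
n=4: →3(L), so W
n=5: →3(L), so W
n=6: →5(W), 4(W) — all W, so L
n=7: →6(L), so W
n=8: →6(L), so W
n=9: →8(W), 7(W), 2(W) — all W, so L
n=10: →9(L), so W
n=11: →9(L), so W
n=12: →11(W), 10(W), 5(W) — all W, so L
n=13: →12(L), so W
n=14: →12(L), so W
n=15: →14(W), 13(W), 8(W) — all W, so L
n=16: →15(L), so W
n=17: →15(L), so W
n=18: →17(W), 16(W), 11(W) — all W, so L
n=19: →18(L), so W
n=20: →18(L), so W

13: W, 20: W, 15: L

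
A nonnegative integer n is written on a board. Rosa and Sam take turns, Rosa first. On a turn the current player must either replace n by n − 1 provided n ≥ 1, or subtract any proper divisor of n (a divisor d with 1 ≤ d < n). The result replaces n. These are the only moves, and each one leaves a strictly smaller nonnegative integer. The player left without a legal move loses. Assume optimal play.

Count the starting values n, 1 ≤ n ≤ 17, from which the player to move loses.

Build the W/L table. Terminal = L. A non-terminal position is W if it has a move to some L; otherwise it is L.
n=0: no move → L
n=1: →0(L), so W
n=2: →1(W) only, which is W, so L
n=3: →2(L), so W
n=4: →2(L), so W
n=5: →4(W) only, which is W, so L
n=6: →5(L), so W
n=7: →6(W) only, which is W, so L
n=8: →7(L), so W
n=9: →6(W), 8(W) — all W, so L
n=10: →5(L), so W
n=11: →10(W) only, which is W, so L
n=12: →9(L), so W
n=13: →12(W) only, which is W, so L
n=14: →7(L), so W
n=15: →10(W), 12(W), 14(W) — all W, so L
n=16: →15(L), so W
n=17: →16(W) only, which is W, so L
L entries with 1 ≤ n ≤ 17 (n=0 is outside the asked range and is not counted): n = 2, 5, 7, 9, 11, 13, 15, 17; that makes 8.

8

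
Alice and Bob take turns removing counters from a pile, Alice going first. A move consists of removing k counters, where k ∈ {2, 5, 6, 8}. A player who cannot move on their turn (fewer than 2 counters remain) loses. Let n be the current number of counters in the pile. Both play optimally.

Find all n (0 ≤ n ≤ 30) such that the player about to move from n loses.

0, 1, 4, 11, 14, 15, 18, 25, 28, 29

Label each position W (a win for the player to move) or L (a loss). A position with no legal move is L; any other position is W exactly when some move reaches an L, and L when every move reaches a W.
n=0: no move → L
n=1: no move → L
n=2: reaches L-position 0 → W
n=3: reaches L-position 1 → W
n=4: only reaches 2(W), which is W → L
n=5: reaches L-position 0 → W
n=6: reaches L-position 4 → W
n=7: reaches L-position 1 → W
n=8: reaches L-position 0 → W
n=9: reaches L-position 4 → W
n=10: reaches L-position 4 → W
n=11: only reaches 9(W), 6(W), 5(W), 3(W), all W → L
n=12: reaches L-position 4 → W
n=13: reaches L-position 11 → W
n=14: only reaches 12(W), 9(W), 8(W), 6(W), all W → L
n=15: only reaches 13(W), 10(W), 9(W), 7(W), all W → L
n=16: reaches L-position 14 → W
n=17: reaches L-position 15 → W
n=18: only reaches 16(W), 13(W), 12(W), 10(W), all W → L
n=19: reaches L-position 14 → W
n=20: reaches L-position 18 → W
n=21: reaches L-position 15 → W
n=22: reaches L-position 14 → W
n=23: reaches L-position 18 → W
n=24: reaches L-position 18 → W
n=25: only reaches 23(W), 20(W), 19(W), 17(W), all W → L
n=26: reaches L-position 18 → W
n=27: reaches L-position 25 → W
n=28: only reaches 26(W), 23(W), 22(W), 20(W), all W → L
n=29: only reaches 27(W), 24(W), 23(W), 21(W), all W → L
n=30: reaches L-position 28 → W
Reading off the rows marked L gives the requested list; there are 10 such values of n.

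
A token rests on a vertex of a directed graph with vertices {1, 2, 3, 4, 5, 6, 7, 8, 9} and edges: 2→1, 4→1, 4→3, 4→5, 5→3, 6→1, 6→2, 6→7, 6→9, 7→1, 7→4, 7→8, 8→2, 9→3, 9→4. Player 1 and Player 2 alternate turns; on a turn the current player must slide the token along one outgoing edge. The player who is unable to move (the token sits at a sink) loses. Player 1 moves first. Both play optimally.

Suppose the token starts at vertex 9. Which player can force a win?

Player 1 wins.

Classify positions by backward induction: terminal positions (no move available) are L. From any other position, the mover wins iff some move reaches an L.
Every edge goes from a vertex to one that appears earlier in the order 1, 3, 2, 5, 4, 8, 7, 9, 6, so processing vertices in that order labels each vertex after all of its successors.
1: no outgoing edge → L
3: no outgoing edge → L
2: W (go to 1, an L position)
5: W (go to 3, an L position)
4: W (go to 3, an L position)
8: L (sole option 2(W) is W)
7: W (go to 8, an L position)
9: W (go to 3, an L position)
6: W (go to 1, an L position)
The starting position 9 is W: Player 1 should move to 3, handing over an L position.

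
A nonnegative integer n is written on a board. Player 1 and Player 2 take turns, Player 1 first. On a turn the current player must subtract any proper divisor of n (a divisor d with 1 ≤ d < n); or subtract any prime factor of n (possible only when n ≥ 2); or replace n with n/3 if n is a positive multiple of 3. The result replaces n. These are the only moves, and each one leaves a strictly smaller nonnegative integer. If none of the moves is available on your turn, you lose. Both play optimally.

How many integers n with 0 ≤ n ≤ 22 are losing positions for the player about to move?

Compute win/loss labels from the base case upward. A position with no move is L. Any other position is W if it can reach an L in one move, else L.
n=0: no move → L
n=1: no move → L
n=2: W (go to 0, an L position)
n=3: W (go to 0, an L position)
n=4: L (options 2(W), 3(W) are all W)
n=5: W (go to 0, an L position)
n=6: W (go to 4, an L position)
n=7: W (go to 0, an L position)
n=8: W (go to 4, an L position)
n=9: L (options 3(W), 6(W), 8(W) are all W)
n=10: W (go to 9, an L position)
n=11: W (go to 0, an L position)
n=12: W (go to 4, an L position)
n=13: W (go to 0, an L position)
n=14: L (options 7(W), 12(W), 13(W) are all W)
n=15: W (go to 14, an L position)
n=16: W (go to 14, an L position)
n=17: W (go to 0, an L position)
n=18: W (go to 9, an L position)
n=19: W (go to 0, an L position)
n=20: L (options 10(W), 15(W), 16(W), 18(W), 19(W) are all W)
n=21: W (go to 14, an L position)
n=22: W (go to 20, an L position)
L entries with 0 ≤ n ≤ 22: n = 0, 1, 4, 9, 14, 20; that makes 6.

6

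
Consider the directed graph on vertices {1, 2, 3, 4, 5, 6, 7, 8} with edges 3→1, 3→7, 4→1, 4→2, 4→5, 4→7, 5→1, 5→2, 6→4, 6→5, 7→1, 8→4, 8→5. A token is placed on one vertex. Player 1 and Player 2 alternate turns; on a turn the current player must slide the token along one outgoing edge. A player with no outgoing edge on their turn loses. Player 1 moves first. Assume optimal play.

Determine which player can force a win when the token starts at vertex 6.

Label each position W (a win for the player to move) or L (a loss). A position with no legal move is L; any other position is W exactly when some move reaches an L, and L when every move reaches a W.
Every edge goes from a vertex to one that appears earlier in the order 2, 1, 5, 7, 4, 3, 6, 8, so processing vertices in that order labels each vertex after all of its successors.
2: no outgoing edge → L
1: no outgoing edge → L
5: reaches L-position 1 → W
7: reaches L-position 1 → W
4: reaches L-position 1 → W
3: reaches L-position 1 → W
6: only reaches 4(W), 5(W), all W → L
8: only reaches 4(W), 5(W), all W → L
The starting position 6 is L: whatever Player 1 does, the opponent receives a W position.

Player 2 wins.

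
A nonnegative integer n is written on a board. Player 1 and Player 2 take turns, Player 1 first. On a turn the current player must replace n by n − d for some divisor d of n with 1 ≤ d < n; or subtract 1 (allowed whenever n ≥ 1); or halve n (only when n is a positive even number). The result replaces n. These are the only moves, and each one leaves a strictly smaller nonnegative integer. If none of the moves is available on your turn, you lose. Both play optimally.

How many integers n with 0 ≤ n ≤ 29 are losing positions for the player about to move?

15

Classify positions by backward induction: terminal positions (no move available) are L. From any other position, the mover wins iff some move reaches an L.
n=0: no move → L
n=1: W (go to 0, an L position)
n=2: L (sole option 1(W) is W)
n=3: W (go to 2, an L position)
n=4: W (go to 2, an L position)
n=5: L (sole option 4(W) is W)
n=6: W (go to 5, an L position)
n=7: L (sole option 6(W) is W)
n=8: W (go to 7, an L position)
n=9: L (options 6(W), 8(W) are all W)
n=10: W (go to 5, an L position)
n=11: L (sole option 10(W) is W)
n=12: W (go to 9, an L position)
n=13: L (sole option 12(W) is W)
n=14: W (go to 7, an L position)
n=15: L (options 10(W), 12(W), 14(W) are all W)
n=16: W (go to 15, an L position)
n=17: L (sole option 16(W) is W)
n=18: W (go to 9, an L position)
n=19: L (sole option 18(W) is W)
n=20: W (go to 15, an L position)
n=21: L (options 14(W), 18(W), 20(W) are all W)
n=22: W (go to 11, an L position)
n=23: L (sole option 22(W) is W)
n=24: W (go to 21, an L position)
n=25: L (options 20(W), 24(W) are all W)
n=26: W (go to 13, an L position)
n=27: L (options 18(W), 24(W), 26(W) are all W)
n=28: W (go to 21, an L position)
n=29: L (sole option 28(W) is W)
L entries with 0 ≤ n ≤ 29: n = 0, 2, 5, 7, 9, 11, 13, 15, 17, 19, 21, 23, 25, 27, 29; that makes 15.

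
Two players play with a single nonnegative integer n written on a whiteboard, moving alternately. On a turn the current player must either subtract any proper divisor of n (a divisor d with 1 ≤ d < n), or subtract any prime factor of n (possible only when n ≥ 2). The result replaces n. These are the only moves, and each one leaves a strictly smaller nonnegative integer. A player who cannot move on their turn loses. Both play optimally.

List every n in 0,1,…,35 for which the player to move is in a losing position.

Classify positions by backward induction: terminal positions (no move available) are L. From any other position, the mover wins iff some move reaches an L.
n=0: no move → L
n=1: no move → L
n=2: W (go to 0, an L position)
n=3: W (go to 0, an L position)
n=4: L (options 2(W), 3(W) are all W)
n=5: W (go to 0, an L position)
n=6: W (go to 4, an L position)
n=7: W (go to 0, an L position)
n=8: W (go to 4, an L position)
n=9: L (options 6(W), 8(W) are all W)
n=10: W (go to 9, an L position)
n=11: W (go to 0, an L position)
n=12: W (go to 9, an L position)
n=13: W (go to 0, an L position)
n=14: L (options 7(W), 12(W), 13(W) are all W)
n=15: W (go to 14, an L position)
n=16: W (go to 14, an L position)
n=17: W (go to 0, an L position)
n=18: W (go to 9, an L position)
n=19: W (go to 0, an L position)
n=20: L (options 10(W), 15(W), 16(W), 18(W), 19(W) are all W)
n=21: W (go to 14, an L position)
n=22: W (go to 20, an L position)
n=23: W (go to 0, an L position)
n=24: W (go to 20, an L position)
n=25: W (go to 20, an L position)
n=26: L (options 13(W), 24(W), 25(W) are all W)
n=27: W (go to 26, an L position)
n=28: W (go to 14, an L position)
n=29: W (go to 0, an L position)
n=30: W (go to 20, an L position)
n=31: W (go to 0, an L position)
n=32: L (options 16(W), 24(W), 28(W), 30(W), 31(W) are all W)
n=33: W (go to 32, an L position)
n=34: W (go to 32, an L position)
n=35: L (options 28(W), 30(W), 34(W) are all W)
Reading off the rows marked L gives the requested list; there are 9 such values of n.

0, 1, 4, 9, 14, 20, 26, 32, 35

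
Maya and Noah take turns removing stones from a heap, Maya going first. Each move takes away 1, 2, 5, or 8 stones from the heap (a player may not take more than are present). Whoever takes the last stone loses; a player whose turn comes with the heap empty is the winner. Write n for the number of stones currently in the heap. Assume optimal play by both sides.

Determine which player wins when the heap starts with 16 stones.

Noah wins.

Label each position W (a win for the player to move) or L (a loss). A position with no legal move is W; any other position is W exactly when some move reaches an L, and L when every move reaches a W.
n=0: no move; the opponent has just taken the last stone and therefore loses → W
n=1: L (sole option 0(W) is W)
n=2: W (go to 1, an L position)
n=3: W (go to 1, an L position)
n=4: L (options 3(W), 2(W) are all W)
n=5: W (go to 4, an L position)
n=6: W (go to 4, an L position)
n=7: L (options 6(W), 5(W), 2(W) are all W)
n=8: W (go to 7, an L position)
n=9: W (go to 7, an L position)
n=10: L (options 9(W), 8(W), 5(W), 2(W) are all W)
n=11: W (go to 10, an L position)
n=12: W (go to 10, an L position)
n=13: L (options 12(W), 11(W), 8(W), 5(W) are all W)
n=14: W (go to 13, an L position)
n=15: W (go to 13, an L position)
n=16: L (options 15(W), 14(W), 11(W), 8(W) are all W)
The starting position 16 is L: whatever Maya does, the opponent receives a W position.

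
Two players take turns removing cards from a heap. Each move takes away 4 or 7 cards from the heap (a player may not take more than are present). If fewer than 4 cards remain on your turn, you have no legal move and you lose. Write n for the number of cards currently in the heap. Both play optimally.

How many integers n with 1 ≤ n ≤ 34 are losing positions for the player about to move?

13

Positions with no move are L. A position that does have a move is losing for the player to move precisely when every available move leads to a winning position for the opponent. Fill in the labels:
n=0: no move → L
n=1: no move → L
n=2: no move → L
n=3: no move → L
n=4: reaches L-position 0 → W
n=5: reaches L-position 1 → W
n=6: reaches L-position 2 → W
n=7: reaches L-position 3 → W
n=8: reaches L-position 1 → W
n=9: reaches L-position 2 → W
n=10: reaches L-position 3 → W
n=11: only reaches 7(W), 4(W), all W → L
n=12: only reaches 8(W), 5(W), all W → L
n=13: only reaches 9(W), 6(W), all W → L
n=14: only reaches 10(W), 7(W), all W → L
n=15: reaches L-position 11 → W
n=16: reaches L-position 12 → W
n=17: reaches L-position 13 → W
n=18: reaches L-position 14 → W
n=19: reaches L-position 12 → W
n=20: reaches L-position 13 → W
n=21: reaches L-position 14 → W
n=22: only reaches 18(W), 15(W), all W → L
n=23: only reaches 19(W), 16(W), all W → L
n=24: only reaches 20(W), 17(W), all W → L
n=25: only reaches 21(W), 18(W), all W → L
n=26: reaches L-position 22 → W
n=27: reaches L-position 23 → W
n=28: reaches L-position 24 → W
n=29: reaches L-position 25 → W
n=30: reaches L-position 23 → W
n=31: reaches L-position 24 → W
n=32: reaches L-position 25 → W
n=33: only reaches 29(W), 26(W), all W → L
n=34: only reaches 30(W), 27(W), all W → L
L entries with 1 ≤ n ≤ 34 (n=0 is outside the asked range and is not counted): n = 1, 2, 3, 11, 12, 13, 14, 22, 23, 24, 25, 33, 34; that makes 13.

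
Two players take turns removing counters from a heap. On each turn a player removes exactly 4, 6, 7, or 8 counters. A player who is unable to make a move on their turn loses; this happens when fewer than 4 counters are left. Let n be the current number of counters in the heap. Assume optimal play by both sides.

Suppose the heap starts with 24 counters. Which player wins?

The second player wins.

Use the standard recursion: the mover loses at a terminal position; elsewhere, the mover wins exactly when some move hands the opponent an L position.
n=0: no move → L
n=1: no move → L
n=2: no move → L
n=3: no move → L
n=4: →0(L), so W
n=5: →1(L), so W
n=6: →2(L), so W
n=7: →3(L), so W
n=8: →2(L), so W
n=9: →3(L), so W
n=10: →3(L), so W
n=11: →3(L), so W
n=12: →8(W), 6(W), 5(W), 4(W) — all W, so L
n=13: →9(W), 7(W), 6(W), 5(W) — all W, so L
n=14: →10(W), 8(W), 7(W), 6(W) — all W, so L
n=15: →11(W), 9(W), 8(W), 7(W) — all W, so L
n=16: →12(L), so W
n=17: →13(L), so W
n=18: →14(L), so W
n=19: →15(L), so W
n=20: →14(L), so W
n=21: →15(L), so W
n=22: →15(L), so W
n=23: →15(L), so W
n=24: →20(W), 18(W), 17(W), 16(W) — all W, so L
The starting position 24 is L: whatever the player to move does, the opponent receives a W position.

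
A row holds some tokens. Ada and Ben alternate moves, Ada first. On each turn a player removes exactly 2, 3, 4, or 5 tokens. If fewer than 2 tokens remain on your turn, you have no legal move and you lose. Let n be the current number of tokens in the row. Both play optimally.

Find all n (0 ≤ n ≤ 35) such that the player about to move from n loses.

Build the W/L table. Terminal = L. A non-terminal position is W if it has a move to some L; otherwise it is L.
n=0: no move → L
n=1: no move → L
n=2: can move to 0, which is L ⇒ W
n=3: can move to 1, which is L ⇒ W
n=4: can move to 1, which is L ⇒ W
n=5: can move to 1, which is L ⇒ W
n=6: can move to 1, which is L ⇒ W
n=7: moves to 5(W), 4(W), 3(W), 2(W); every one is W ⇒ L
n=8: moves to 6(W), 5(W), 4(W), 3(W); every one is W ⇒ L
n=9: can move to 7, which is L ⇒ W
n=10: can move to 8, which is L ⇒ W
n=11: can move to 8, which is L ⇒ W
n=12: can move to 8, which is L ⇒ W
n=13: can move to 8, which is L ⇒ W
n=14: moves to 12(W), 11(W), 10(W), 9(W); every one is W ⇒ L
n=15: moves to 13(W), 12(W), 11(W), 10(W); every one is W ⇒ L
n=16: can move to 14, which is L ⇒ W
n=17: can move to 15, which is L ⇒ W
n=18: can move to 15, which is L ⇒ W
n=19: can move to 15, which is L ⇒ W
n=20: can move to 15, which is L ⇒ W
n=21: moves to 19(W), 18(W), 17(W), 16(W); every one is W ⇒ L
n=22: moves to 20(W), 19(W), 18(W), 17(W); every one is W ⇒ L
n=23: can move to 21, which is L ⇒ W
n=24: can move to 22, which is L ⇒ W
n=25: can move to 22, which is L ⇒ W
n=26: can move to 22, which is L ⇒ W
n=27: can move to 22, which is L ⇒ W
n=28: moves to 26(W), 25(W), 24(W), 23(W); every one is W ⇒ L
n=29: moves to 27(W), 26(W), 25(W), 24(W); every one is W ⇒ L
n=30: can move to 28, which is L ⇒ W
n=31: can move to 29, which is L ⇒ W
n=32: can move to 29, which is L ⇒ W
n=33: can move to 29, which is L ⇒ W
n=34: can move to 29, which is L ⇒ W
n=35: moves to 33(W), 32(W), 31(W), 30(W); every one is W ⇒ L
The losing starting values of n are exactly the entries labelled L in this table (11 of them).

0, 1, 7, 8, 14, 15, 21, 22, 28, 29, 35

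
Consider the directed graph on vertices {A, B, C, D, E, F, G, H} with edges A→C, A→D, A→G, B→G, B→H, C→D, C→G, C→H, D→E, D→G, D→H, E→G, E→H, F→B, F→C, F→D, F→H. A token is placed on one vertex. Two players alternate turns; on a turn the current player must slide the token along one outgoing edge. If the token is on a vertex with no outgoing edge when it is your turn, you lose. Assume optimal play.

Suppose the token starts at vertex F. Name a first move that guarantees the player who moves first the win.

Classify positions by backward induction: terminal positions (no move available) are L. From any other position, the mover wins iff some move reaches an L.
Every edge goes from a vertex to one that appears earlier in the order G, H, E, B, D, C, A, F, so processing vertices in that order labels each vertex after all of its successors.
G: no outgoing edge → L
H: no outgoing edge → L
E: W (go to H, an L position)
B: W (go to H, an L position)
D: W (go to H, an L position)
C: W (go to H, an L position)
A: W (go to G, an L position)
F: W (go to H, an L position)
From F, the L positions reachable in one move are: H.

Move to H.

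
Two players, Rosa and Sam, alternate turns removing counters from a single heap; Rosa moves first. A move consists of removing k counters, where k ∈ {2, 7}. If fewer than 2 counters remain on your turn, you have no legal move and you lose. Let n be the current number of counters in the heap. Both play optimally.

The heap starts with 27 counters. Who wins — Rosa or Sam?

Sam wins.

Compute win/loss labels from the base case upward. A position with no move is L. Any other position is W if it can reach an L in one move, else L.
n=0: no move → L
n=1: no move → L
n=2: →0(L), so W
n=3: →1(L), so W
n=4: →2(W) only, which is W, so L
n=5: →3(W) only, which is W, so L
n=6: →4(L), so W
n=7: →5(L), so W
n=8: →1(L), so W
n=9: →7(W), 2(W) — all W, so L
n=10: →8(W), 3(W) — all W, so L
n=11: →9(L), so W
n=12: →10(L), so W
n=13: →11(W), 6(W) — all W, so L
n=14: →12(W), 7(W) — all W, so L
n=15: →13(L), so W
n=16: →14(L), so W
n=17: →10(L), so W
n=18: →16(W), 11(W) — all W, so L
n=19: →17(W), 12(W) — all W, so L
n=20: →18(L), so W
n=21: →19(L), so W
n=22: →20(W), 15(W) — all W, so L
n=23: →21(W), 16(W) — all W, so L
n=24: →22(L), so W
n=25: →23(L), so W
n=26: →19(L), so W
n=27: →25(W), 20(W) — all W, so L
Every move from 27 reaches a W position, so the mover loses.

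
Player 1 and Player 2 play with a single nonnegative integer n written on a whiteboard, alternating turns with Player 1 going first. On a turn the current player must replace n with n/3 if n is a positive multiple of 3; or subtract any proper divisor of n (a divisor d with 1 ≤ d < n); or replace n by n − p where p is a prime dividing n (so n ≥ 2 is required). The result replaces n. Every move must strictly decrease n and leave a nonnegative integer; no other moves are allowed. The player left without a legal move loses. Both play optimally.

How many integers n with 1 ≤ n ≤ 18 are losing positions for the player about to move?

4

Build the W/L table. Terminal = L. A non-terminal position is W if it has a move to some L; otherwise it is L.
n=0: no move → L
n=1: no move → L
n=2: W (go to 0, an L position)
n=3: W (go to 0, an L position)
n=4: L (options 2(W), 3(W) are all W)
n=5: W (go to 0, an L position)
n=6: W (go to 4, an L position)
n=7: W (go to 0, an L position)
n=8: W (go to 4, an L position)
n=9: L (options 3(W), 6(W), 8(W) are all W)
n=10: W (go to 9, an L position)
n=11: W (go to 0, an L position)
n=12: W (go to 4, an L position)
n=13: W (go to 0, an L position)
n=14: L (options 7(W), 12(W), 13(W) are all W)
n=15: W (go to 14, an L position)
n=16: W (go to 14, an L position)
n=17: W (go to 0, an L position)
n=18: W (go to 9, an L position)
L entries with 1 ≤ n ≤ 18 (n=0 is outside the asked range and is not counted): n = 1, 4, 9, 14; that makes 4.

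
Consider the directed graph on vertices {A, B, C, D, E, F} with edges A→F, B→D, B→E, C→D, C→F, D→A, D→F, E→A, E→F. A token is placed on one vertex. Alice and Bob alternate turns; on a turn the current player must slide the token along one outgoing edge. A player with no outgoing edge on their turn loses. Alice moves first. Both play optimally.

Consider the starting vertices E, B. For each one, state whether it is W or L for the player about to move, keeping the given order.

E: W, B: L

Label each position W (a win for the player to move) or L (a loss). A position with no legal move is L; any other position is W exactly when some move reaches an L, and L when every move reaches a W.
Every edge goes from a vertex to one that appears earlier in the order F, A, E, D, C, B, so processing vertices in that order labels each vertex after all of its successors.
F: no outgoing edge → L
A: can move to F, which is L ⇒ W
E: can move to F, which is L ⇒ W
D: can move to F, which is L ⇒ W
C: can move to F, which is L ⇒ W
B: moves to D(W), E(W); every one is W ⇒ L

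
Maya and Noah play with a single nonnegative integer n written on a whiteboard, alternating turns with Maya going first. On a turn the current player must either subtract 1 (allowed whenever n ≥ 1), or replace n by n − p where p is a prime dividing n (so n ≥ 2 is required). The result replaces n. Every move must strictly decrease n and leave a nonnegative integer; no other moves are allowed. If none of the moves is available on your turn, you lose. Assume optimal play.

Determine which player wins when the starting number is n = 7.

Maya wins.

Build the W/L table. Terminal = L. A non-terminal position is W if it has a move to some L; otherwise it is L.
n=0: no move → L
n=1: →0(L), so W
n=2: →0(L), so W
n=3: →0(L), so W
n=4: →2(W), 3(W) — all W, so L
n=5: →0(L), so W
n=6: →4(L), so W
n=7: →0(L), so W
From 7 Maya can move to 0, reaching an L position.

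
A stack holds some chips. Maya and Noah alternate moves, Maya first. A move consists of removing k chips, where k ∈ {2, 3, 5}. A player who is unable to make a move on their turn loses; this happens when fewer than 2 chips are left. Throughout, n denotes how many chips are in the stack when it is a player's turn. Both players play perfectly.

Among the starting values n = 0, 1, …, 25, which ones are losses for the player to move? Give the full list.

0, 1, 7, 8, 14, 15, 21, 22

Build the W/L table. Terminal = L. A non-terminal position is W if it has a move to some L; otherwise it is L.
n=0: no move → L
n=1: no move → L
n=2: W (go to 0, an L position)
n=3: W (go to 1, an L position)
n=4: W (go to 1, an L position)
n=5: W (go to 0, an L position)
n=6: W (go to 1, an L position)
n=7: L (options 5(W), 4(W), 2(W) are all W)
n=8: L (options 6(W), 5(W), 3(W) are all W)
n=9: W (go to 7, an L position)
n=10: W (go to 8, an L position)
n=11: W (go to 8, an L position)
n=12: W (go to 7, an L position)
n=13: W (go to 8, an L position)
n=14: L (options 12(W), 11(W), 9(W) are all W)
n=15: L (options 13(W), 12(W), 10(W) are all W)
n=16: W (go to 14, an L position)
n=17: W (go to 15, an L position)
n=18: W (go to 15, an L position)
n=19: W (go to 14, an L position)
n=20: W (go to 15, an L position)
n=21: L (options 19(W), 18(W), 16(W) are all W)
n=22: L (options 20(W), 19(W), 17(W) are all W)
n=23: W (go to 21, an L position)
n=24: W (go to 22, an L position)
n=25: W (go to 22, an L position)
Reading off the rows marked L gives the requested list; there are 8 such values of n.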